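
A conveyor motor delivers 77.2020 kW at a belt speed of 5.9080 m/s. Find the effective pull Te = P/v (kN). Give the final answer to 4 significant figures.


Te = P / v = 77.2020 / 5.9080
Te = 13.07 kN


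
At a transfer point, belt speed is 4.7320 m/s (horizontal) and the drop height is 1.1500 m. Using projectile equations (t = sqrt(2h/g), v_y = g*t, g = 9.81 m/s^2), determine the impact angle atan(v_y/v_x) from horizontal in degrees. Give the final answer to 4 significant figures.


t = sqrt(2*1.1500/9.81) = 0.484205 s
v_y = 9.81 * 0.484205 = 4.75005 m/s
angle = atan(4.75005 / 4.7320) = 45.11 deg


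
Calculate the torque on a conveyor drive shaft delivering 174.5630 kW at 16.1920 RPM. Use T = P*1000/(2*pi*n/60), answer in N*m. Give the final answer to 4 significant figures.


omega = 2*pi*16.1920/60 = 1.69562 rad/s
T = 174.5630*1000 / 1.69562
T = 102900 N*m


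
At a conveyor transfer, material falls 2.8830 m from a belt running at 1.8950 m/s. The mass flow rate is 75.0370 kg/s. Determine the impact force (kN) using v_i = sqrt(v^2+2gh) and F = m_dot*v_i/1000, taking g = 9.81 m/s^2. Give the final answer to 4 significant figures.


v_i = sqrt(1.8950^2 + 2*9.81*2.8830) = 7.756 m/s
F = 75.0370 * 7.756 / 1000
F = 0.5820 kN


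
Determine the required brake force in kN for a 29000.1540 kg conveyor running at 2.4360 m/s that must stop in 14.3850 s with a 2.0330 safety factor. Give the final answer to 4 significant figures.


F = 29000.1540 * 2.4360 / 14.3850 * 2.0330 / 1000
F = 9.984 kN


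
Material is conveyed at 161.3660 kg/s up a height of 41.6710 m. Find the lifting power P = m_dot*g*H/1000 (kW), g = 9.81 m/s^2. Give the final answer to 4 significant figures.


P = 161.3660 * 9.81 * 41.6710 / 1000
P = 65.97 kW


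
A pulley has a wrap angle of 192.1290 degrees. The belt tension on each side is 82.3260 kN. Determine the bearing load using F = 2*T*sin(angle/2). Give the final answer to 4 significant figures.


F = 2 * 82.3260 * sin(192.1290/2 deg)
F = 163.7 kN


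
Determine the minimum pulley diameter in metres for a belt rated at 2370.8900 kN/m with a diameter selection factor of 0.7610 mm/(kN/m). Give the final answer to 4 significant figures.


D = 2370.8900 * 0.7610 / 1000
D = 1.804 m


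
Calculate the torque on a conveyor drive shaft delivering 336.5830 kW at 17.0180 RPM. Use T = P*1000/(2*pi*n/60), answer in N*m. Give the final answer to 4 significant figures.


omega = 2*pi*17.0180/60 = 1.78212 rad/s
T = 336.5830*1000 / 1.78212
T = 188900 N*m


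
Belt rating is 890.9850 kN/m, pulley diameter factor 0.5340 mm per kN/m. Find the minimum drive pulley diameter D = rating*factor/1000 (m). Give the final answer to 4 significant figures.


D = 890.9850 * 0.5340 / 1000
D = 0.4758 m


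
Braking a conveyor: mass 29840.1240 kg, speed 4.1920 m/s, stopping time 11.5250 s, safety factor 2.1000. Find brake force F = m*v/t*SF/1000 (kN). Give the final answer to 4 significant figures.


F = 29840.1240 * 4.1920 / 11.5250 * 2.1000 / 1000
F = 22.79 kN


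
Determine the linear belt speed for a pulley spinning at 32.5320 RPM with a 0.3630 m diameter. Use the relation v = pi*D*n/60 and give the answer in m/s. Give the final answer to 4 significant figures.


v = pi * 0.3630 * 32.5320 / 60
v = 0.6183 m/s


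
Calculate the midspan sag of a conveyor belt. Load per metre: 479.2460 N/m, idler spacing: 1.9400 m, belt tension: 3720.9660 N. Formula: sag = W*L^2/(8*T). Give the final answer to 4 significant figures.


sag = 479.2460 * 1.9400^2 / (8 * 3720.9660)
sag = 0.06059 m


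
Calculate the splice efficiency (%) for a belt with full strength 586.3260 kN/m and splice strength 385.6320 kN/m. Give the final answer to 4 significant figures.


Eff = 385.6320 / 586.3260 * 100
Eff = 65.77 %


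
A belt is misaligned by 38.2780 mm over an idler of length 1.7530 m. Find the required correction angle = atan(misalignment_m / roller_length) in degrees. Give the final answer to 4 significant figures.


misalign_m = 38.2780 / 1000 = 0.038278 m
angle = atan(0.038278 / 1.7530)
angle = 1.251 deg


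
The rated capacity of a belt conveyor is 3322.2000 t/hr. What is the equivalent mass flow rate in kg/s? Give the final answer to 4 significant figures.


m_dot = 3322.2000 * 1000 / 3600
m_dot = 922.8 kg/s


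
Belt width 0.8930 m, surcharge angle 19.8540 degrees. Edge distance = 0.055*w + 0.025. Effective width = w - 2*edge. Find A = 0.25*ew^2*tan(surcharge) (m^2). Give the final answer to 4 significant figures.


edge = 0.055*0.8930 + 0.025 = 0.074115 m
ew = 0.8930 - 2*0.074115 = 0.74477 m
A = 0.25 * 0.74477^2 * tan(19.8540 deg)
A = 0.05007 m^2


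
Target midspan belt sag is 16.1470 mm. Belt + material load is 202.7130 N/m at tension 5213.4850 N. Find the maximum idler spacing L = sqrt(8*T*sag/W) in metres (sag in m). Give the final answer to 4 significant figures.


sag = 16.1470/1000 = 0.016147 m
L = sqrt(8 * 5213.4850 * 0.016147 / 202.7130)
L = 1.823 m


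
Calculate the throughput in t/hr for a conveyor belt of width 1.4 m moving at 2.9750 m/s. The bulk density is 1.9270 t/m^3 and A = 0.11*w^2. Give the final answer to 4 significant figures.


A = 0.11 * 1.4^2 = 0.2156 m^2
C = 0.2156 * 2.9750 * 1.9270 * 3600
C = 4450 t/hr


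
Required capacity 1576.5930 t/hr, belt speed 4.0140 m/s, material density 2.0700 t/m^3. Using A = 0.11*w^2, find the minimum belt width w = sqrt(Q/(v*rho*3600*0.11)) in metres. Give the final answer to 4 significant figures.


A_req = 1576.5930 / (4.0140 * 2.0700 * 3600) = 0.0527071 m^2
w = sqrt(0.0527071 / 0.11)
w = 0.6922 m


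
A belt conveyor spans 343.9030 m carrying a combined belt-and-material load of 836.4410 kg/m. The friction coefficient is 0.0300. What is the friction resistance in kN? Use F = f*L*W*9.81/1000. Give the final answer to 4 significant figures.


F = 0.0300 * 343.9030 * 836.4410 * 9.81 / 1000
F = 84.66 kN


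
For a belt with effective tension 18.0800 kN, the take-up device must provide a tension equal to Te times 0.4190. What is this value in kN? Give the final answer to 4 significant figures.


T_tu = 18.0800 * 0.4190
T_tu = 7.576 kN


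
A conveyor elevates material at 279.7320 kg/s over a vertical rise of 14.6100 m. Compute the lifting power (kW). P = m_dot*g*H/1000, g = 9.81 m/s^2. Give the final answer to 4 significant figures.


P = 279.7320 * 9.81 * 14.6100 / 1000
P = 40.09 kW


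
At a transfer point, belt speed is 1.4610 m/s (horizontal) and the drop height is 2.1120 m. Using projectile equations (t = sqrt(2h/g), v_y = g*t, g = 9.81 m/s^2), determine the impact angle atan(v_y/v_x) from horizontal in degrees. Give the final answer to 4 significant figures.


t = sqrt(2*2.1120/9.81) = 0.656187 s
v_y = 9.81 * 0.656187 = 6.43719 m/s
angle = atan(6.43719 / 1.4610) = 77.21 deg


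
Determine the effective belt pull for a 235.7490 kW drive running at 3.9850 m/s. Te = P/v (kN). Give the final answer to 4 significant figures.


Te = P / v = 235.7490 / 3.9850
Te = 59.16 kN


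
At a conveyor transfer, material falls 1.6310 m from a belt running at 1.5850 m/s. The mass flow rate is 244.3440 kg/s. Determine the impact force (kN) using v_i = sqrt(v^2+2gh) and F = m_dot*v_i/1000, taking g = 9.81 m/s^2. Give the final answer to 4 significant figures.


v_i = sqrt(1.5850^2 + 2*9.81*1.6310) = 5.87473 m/s
F = 244.3440 * 5.87473 / 1000
F = 1.435 kN


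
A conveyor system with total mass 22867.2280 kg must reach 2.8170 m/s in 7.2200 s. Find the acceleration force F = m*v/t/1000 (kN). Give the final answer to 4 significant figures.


F = 22867.2280 * 2.8170 / 7.2200 / 1000
F = 8.922 kN


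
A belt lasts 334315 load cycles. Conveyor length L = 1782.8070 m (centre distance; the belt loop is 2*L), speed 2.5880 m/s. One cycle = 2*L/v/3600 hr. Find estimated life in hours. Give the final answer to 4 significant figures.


cycle_time = 2 * 1782.8070 / 2.5880 / 3600 = 0.382708 hr
life = 334315 * 0.382708 = 127900 hours


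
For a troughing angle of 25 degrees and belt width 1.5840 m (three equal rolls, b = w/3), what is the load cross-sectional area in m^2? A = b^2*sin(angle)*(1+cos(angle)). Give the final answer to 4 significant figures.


b = 1.5840/3 = 0.528 m
A = 0.528^2 * sin(25 deg) * (1 + cos(25 deg))
A = 0.2246 m^2


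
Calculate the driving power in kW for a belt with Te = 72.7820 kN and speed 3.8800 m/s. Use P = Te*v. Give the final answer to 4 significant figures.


P = Te * v = 72.7820 * 3.8800
P = 282.4 kW


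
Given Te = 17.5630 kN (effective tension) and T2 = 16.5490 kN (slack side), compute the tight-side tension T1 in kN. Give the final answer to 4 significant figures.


T1 = Te + T2 = 17.5630 + 16.5490
T1 = 34.11 kN


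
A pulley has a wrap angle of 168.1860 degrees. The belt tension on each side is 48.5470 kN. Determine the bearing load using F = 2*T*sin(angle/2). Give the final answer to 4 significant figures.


F = 2 * 48.5470 * sin(168.1860/2 deg)
F = 96.58 kN


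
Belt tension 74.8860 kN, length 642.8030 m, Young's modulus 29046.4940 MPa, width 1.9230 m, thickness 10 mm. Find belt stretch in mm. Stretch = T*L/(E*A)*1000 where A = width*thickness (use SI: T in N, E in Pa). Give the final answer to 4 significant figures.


A = 1.9230 * 0.01 = 0.01923 m^2
Stretch = 74.8860*1000 * 642.8030 / (29046.4940e6 * 0.01923) * 1000
Stretch = 86.18 mm


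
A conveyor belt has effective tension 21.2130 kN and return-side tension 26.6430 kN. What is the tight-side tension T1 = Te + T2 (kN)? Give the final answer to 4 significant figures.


T1 = Te + T2 = 21.2130 + 26.6430
T1 = 47.86 kN


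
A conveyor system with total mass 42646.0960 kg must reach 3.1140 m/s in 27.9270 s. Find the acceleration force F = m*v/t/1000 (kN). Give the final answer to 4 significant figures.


F = 42646.0960 * 3.1140 / 27.9270 / 1000
F = 4.755 kN


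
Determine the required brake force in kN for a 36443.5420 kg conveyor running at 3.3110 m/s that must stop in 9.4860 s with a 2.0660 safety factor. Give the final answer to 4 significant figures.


F = 36443.5420 * 3.3110 / 9.4860 * 2.0660 / 1000
F = 26.28 kN


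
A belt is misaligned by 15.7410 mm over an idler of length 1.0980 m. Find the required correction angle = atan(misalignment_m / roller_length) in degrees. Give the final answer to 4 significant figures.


misalign_m = 15.7410 / 1000 = 0.015741 m
angle = atan(0.015741 / 1.0980)
angle = 0.8213 deg


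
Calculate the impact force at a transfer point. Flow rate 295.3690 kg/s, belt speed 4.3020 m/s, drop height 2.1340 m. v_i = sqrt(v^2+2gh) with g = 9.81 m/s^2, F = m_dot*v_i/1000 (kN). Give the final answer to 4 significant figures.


v_i = sqrt(4.3020^2 + 2*9.81*2.1340) = 7.77022 m/s
F = 295.3690 * 7.77022 / 1000
F = 2.295 kN


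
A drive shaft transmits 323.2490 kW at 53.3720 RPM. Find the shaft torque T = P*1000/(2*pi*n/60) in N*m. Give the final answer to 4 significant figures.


omega = 2*pi*53.3720/60 = 5.5891 rad/s
T = 323.2490*1000 / 5.5891
T = 57840 N*m


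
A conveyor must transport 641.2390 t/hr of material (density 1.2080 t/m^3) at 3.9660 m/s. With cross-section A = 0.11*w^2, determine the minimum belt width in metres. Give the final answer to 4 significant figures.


A_req = 641.2390 / (3.9660 * 1.2080 * 3600) = 0.037179 m^2
w = sqrt(0.037179 / 0.11)
w = 0.5814 m


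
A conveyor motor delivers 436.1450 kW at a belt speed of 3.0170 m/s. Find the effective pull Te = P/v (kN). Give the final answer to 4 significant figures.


Te = P / v = 436.1450 / 3.0170
Te = 144.6 kN


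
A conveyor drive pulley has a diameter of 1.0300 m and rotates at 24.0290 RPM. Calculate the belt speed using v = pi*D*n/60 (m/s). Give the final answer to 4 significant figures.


v = pi * 1.0300 * 24.0290 / 60
v = 1.296 m/s


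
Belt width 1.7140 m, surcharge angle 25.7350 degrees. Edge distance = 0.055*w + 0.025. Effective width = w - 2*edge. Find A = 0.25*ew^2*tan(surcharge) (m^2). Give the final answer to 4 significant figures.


edge = 0.055*1.7140 + 0.025 = 0.11927 m
ew = 1.7140 - 2*0.11927 = 1.47546 m
A = 0.25 * 1.47546^2 * tan(25.7350 deg)
A = 0.2623 m^2


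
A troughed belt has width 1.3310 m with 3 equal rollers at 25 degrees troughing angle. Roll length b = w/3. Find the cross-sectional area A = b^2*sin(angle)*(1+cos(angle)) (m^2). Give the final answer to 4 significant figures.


b = 1.3310/3 = 0.443667 m
A = 0.443667^2 * sin(25 deg) * (1 + cos(25 deg))
A = 0.1586 m^2


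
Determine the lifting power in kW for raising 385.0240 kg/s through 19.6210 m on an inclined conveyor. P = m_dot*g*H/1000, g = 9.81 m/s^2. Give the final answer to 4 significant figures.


P = 385.0240 * 9.81 * 19.6210 / 1000
P = 74.11 kW


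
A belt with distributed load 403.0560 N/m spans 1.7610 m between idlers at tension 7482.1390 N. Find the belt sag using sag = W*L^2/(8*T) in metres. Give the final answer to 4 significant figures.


sag = 403.0560 * 1.7610^2 / (8 * 7482.1390)
sag = 0.02088 m


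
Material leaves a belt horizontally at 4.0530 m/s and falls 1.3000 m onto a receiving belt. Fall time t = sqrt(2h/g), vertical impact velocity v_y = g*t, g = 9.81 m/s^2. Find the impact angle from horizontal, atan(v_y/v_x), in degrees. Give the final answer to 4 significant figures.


t = sqrt(2*1.3000/9.81) = 0.514816 s
v_y = 9.81 * 0.514816 = 5.05034 m/s
angle = atan(5.05034 / 4.0530) = 51.25 deg


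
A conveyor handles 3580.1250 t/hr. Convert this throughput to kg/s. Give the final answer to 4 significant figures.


m_dot = 3580.1250 * 1000 / 3600
m_dot = 994.5 kg/s


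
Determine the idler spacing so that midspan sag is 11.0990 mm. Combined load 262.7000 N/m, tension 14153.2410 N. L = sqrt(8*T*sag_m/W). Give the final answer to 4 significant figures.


sag = 11.0990/1000 = 0.011099 m
L = sqrt(8 * 14153.2410 * 0.011099 / 262.7000)
L = 2.187 m


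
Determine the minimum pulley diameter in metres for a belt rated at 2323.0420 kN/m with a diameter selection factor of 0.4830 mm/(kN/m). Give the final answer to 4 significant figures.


D = 2323.0420 * 0.4830 / 1000
D = 1.122 m


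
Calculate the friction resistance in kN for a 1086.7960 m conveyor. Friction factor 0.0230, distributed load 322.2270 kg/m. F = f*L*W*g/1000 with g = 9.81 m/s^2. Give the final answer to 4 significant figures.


F = 0.0230 * 1086.7960 * 322.2270 * 9.81 / 1000
F = 79.01 kN


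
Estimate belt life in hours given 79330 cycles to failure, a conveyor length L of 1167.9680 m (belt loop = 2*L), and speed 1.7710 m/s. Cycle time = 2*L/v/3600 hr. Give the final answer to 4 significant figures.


cycle_time = 2 * 1167.9680 / 1.7710 / 3600 = 0.366387 hr
life = 79330 * 0.366387 = 29070 hours


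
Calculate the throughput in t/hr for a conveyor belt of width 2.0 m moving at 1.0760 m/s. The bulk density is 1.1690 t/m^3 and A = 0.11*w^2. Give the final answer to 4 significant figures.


A = 0.11 * 2.0^2 = 0.44 m^2
C = 0.44 * 1.0760 * 1.1690 * 3600
C = 1992 t/hr


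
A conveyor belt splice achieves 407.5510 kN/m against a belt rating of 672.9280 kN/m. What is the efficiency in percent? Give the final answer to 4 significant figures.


Eff = 407.5510 / 672.9280 * 100
Eff = 60.56 %


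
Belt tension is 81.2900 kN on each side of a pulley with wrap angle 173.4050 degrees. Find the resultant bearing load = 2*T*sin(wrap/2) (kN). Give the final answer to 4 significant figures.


F = 2 * 81.2900 * sin(173.4050/2 deg)
F = 162.3 kN


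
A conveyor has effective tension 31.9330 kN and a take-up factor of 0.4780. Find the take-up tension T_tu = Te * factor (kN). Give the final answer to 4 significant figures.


T_tu = 31.9330 * 0.4780
T_tu = 15.26 kN


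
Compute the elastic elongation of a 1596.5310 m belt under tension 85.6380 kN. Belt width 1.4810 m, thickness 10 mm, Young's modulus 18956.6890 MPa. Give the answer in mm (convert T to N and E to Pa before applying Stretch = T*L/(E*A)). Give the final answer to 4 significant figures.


A = 1.4810 * 0.01 = 0.01481 m^2
Stretch = 85.6380*1000 * 1596.5310 / (18956.6890e6 * 0.01481) * 1000
Stretch = 487.0 mm


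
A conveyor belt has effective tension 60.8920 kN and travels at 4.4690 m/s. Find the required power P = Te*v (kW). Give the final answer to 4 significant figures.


P = Te * v = 60.8920 * 4.4690
P = 272.1 kW


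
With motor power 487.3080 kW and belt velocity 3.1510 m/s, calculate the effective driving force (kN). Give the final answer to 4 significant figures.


Te = P / v = 487.3080 / 3.1510
Te = 154.7 kN


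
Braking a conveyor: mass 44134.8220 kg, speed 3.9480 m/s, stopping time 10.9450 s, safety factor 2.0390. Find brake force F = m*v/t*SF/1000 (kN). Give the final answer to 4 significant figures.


F = 44134.8220 * 3.9480 / 10.9450 * 2.0390 / 1000
F = 32.46 kN


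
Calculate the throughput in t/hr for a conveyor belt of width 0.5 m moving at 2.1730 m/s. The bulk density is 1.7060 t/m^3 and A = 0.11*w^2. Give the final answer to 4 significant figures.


A = 0.11 * 0.5^2 = 0.0275 m^2
C = 0.0275 * 2.1730 * 1.7060 * 3600
C = 367.0 t/hr


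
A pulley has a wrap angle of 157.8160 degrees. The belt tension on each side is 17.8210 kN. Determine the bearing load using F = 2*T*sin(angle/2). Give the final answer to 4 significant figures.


F = 2 * 17.8210 * sin(157.8160/2 deg)
F = 34.98 kN


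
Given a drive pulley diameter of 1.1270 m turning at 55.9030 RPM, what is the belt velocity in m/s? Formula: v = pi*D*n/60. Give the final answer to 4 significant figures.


v = pi * 1.1270 * 55.9030 / 60
v = 3.299 m/s


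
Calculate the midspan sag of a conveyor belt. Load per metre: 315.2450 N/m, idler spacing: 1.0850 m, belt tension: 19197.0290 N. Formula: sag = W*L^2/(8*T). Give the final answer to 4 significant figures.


sag = 315.2450 * 1.0850^2 / (8 * 19197.0290)
sag = 0.002416 m


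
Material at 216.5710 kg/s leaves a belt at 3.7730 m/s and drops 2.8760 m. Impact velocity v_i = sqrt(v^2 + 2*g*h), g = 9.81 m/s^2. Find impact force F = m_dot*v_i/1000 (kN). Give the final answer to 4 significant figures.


v_i = sqrt(3.7730^2 + 2*9.81*2.8760) = 8.40611 m/s
F = 216.5710 * 8.40611 / 1000
F = 1.821 kN


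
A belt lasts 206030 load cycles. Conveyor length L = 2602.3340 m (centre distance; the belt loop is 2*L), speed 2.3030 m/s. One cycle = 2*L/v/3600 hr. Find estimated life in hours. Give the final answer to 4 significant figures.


cycle_time = 2 * 2602.3340 / 2.3030 / 3600 = 0.627764 hr
life = 206030 * 0.627764 = 129300 hours


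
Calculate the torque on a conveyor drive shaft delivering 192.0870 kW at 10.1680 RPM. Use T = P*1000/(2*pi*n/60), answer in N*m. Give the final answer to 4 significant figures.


omega = 2*pi*10.1680/60 = 1.06479 rad/s
T = 192.0870*1000 / 1.06479
T = 180400 N*m


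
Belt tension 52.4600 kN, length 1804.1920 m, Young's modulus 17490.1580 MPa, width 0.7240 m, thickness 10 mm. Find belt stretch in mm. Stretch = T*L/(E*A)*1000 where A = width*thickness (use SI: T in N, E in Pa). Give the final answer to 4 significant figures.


A = 0.7240 * 0.01 = 0.00724 m^2
Stretch = 52.4600*1000 * 1804.1920 / (17490.1580e6 * 0.00724) * 1000
Stretch = 747.4 mm


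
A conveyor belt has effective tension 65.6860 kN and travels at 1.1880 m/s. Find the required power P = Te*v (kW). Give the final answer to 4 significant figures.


P = Te * v = 65.6860 * 1.1880
P = 78.03 kW


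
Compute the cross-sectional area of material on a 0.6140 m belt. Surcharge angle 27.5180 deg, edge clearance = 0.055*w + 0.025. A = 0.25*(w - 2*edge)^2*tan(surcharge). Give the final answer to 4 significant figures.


edge = 0.055*0.6140 + 0.025 = 0.05877 m
ew = 0.6140 - 2*0.05877 = 0.49646 m
A = 0.25 * 0.49646^2 * tan(27.5180 deg)
A = 0.03210 m^2


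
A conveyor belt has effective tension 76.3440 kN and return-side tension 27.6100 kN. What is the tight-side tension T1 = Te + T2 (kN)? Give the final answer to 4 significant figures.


T1 = Te + T2 = 76.3440 + 27.6100
T1 = 104.0 kN


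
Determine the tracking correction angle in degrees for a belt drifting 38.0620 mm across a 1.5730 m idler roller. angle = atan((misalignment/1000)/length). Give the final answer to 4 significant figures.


misalign_m = 38.0620 / 1000 = 0.038062 m
angle = atan(0.038062 / 1.5730)
angle = 1.386 deg


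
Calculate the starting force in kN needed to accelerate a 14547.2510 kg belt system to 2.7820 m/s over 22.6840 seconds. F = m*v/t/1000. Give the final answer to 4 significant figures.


F = 14547.2510 * 2.7820 / 22.6840 / 1000
F = 1.784 kN


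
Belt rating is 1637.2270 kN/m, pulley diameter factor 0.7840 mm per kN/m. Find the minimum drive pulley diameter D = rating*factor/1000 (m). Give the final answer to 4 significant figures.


D = 1637.2270 * 0.7840 / 1000
D = 1.284 m


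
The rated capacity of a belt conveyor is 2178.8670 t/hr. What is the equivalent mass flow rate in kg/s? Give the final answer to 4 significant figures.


m_dot = 2178.8670 * 1000 / 3600
m_dot = 605.2 kg/s


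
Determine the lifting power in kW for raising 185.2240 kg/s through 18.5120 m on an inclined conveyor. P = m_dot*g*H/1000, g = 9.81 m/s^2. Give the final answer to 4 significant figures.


P = 185.2240 * 9.81 * 18.5120 / 1000
P = 33.64 kW


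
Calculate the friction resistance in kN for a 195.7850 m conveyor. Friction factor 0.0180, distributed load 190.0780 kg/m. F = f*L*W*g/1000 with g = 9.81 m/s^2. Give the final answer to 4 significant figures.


F = 0.0180 * 195.7850 * 190.0780 * 9.81 / 1000
F = 6.571 kN


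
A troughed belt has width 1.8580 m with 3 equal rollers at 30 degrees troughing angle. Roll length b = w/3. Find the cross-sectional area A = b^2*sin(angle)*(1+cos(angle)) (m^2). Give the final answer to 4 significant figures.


b = 1.8580/3 = 0.619333 m
A = 0.619333^2 * sin(30 deg) * (1 + cos(30 deg))
A = 0.3579 m^2


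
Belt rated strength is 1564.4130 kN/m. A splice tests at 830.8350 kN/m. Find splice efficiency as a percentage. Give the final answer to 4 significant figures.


Eff = 830.8350 / 1564.4130 * 100
Eff = 53.11 %


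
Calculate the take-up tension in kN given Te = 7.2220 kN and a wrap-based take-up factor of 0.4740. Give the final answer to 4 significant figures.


T_tu = 7.2220 * 0.4740
T_tu = 3.423 kN


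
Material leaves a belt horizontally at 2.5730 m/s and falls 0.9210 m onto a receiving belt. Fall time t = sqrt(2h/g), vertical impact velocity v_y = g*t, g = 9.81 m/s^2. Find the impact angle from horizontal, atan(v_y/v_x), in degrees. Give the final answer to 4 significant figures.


t = sqrt(2*0.9210/9.81) = 0.433322 s
v_y = 9.81 * 0.433322 = 4.25089 m/s
angle = atan(4.25089 / 2.5730) = 58.81 deg


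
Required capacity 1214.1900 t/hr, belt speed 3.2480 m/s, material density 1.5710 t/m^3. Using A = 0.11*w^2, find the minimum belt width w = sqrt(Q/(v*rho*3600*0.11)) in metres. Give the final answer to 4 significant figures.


A_req = 1214.1900 / (3.2480 * 1.5710 * 3600) = 0.0660986 m^2
w = sqrt(0.0660986 / 0.11)
w = 0.7752 m


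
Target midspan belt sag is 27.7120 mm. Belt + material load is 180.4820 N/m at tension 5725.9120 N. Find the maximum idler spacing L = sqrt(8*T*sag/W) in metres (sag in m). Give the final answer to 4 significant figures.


sag = 27.7120/1000 = 0.027712 m
L = sqrt(8 * 5725.9120 * 0.027712 / 180.4820)
L = 2.652 m


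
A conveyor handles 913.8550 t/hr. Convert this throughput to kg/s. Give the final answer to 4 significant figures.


m_dot = 913.8550 * 1000 / 3600
m_dot = 253.8 kg/s


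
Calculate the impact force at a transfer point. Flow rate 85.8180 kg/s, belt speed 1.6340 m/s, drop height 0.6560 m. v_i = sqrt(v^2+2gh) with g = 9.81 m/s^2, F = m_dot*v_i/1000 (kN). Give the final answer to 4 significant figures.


v_i = sqrt(1.6340^2 + 2*9.81*0.6560) = 3.94217 m/s
F = 85.8180 * 3.94217 / 1000
F = 0.3383 kN


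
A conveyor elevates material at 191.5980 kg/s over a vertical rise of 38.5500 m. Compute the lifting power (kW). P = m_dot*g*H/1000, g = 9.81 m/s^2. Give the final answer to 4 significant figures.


P = 191.5980 * 9.81 * 38.5500 / 1000
P = 72.46 kW


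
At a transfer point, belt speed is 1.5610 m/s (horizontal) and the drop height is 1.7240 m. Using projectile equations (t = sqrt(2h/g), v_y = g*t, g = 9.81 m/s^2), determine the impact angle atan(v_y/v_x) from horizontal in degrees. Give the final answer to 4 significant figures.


t = sqrt(2*1.7240/9.81) = 0.592856 s
v_y = 9.81 * 0.592856 = 5.81592 m/s
angle = atan(5.81592 / 1.5610) = 74.98 deg


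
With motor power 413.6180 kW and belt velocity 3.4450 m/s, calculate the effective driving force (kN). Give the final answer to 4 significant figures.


Te = P / v = 413.6180 / 3.4450
Te = 120.1 kN


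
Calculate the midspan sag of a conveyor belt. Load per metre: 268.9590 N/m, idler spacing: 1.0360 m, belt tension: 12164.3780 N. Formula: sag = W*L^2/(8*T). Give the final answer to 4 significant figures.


sag = 268.9590 * 1.0360^2 / (8 * 12164.3780)
sag = 0.002966 m


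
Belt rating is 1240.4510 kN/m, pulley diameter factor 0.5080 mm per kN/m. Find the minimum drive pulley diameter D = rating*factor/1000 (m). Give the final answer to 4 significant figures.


D = 1240.4510 * 0.5080 / 1000
D = 0.6301 m


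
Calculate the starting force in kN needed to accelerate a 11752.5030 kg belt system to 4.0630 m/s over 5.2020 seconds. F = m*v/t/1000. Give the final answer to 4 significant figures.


F = 11752.5030 * 4.0630 / 5.2020 / 1000
F = 9.179 kN


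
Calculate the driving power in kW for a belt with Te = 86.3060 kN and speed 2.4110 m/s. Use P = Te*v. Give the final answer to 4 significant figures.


P = Te * v = 86.3060 * 2.4110
P = 208.1 kW


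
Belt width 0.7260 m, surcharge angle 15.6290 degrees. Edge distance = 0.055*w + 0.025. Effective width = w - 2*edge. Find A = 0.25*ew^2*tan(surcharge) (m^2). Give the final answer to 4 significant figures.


edge = 0.055*0.7260 + 0.025 = 0.06493 m
ew = 0.7260 - 2*0.06493 = 0.59614 m
A = 0.25 * 0.59614^2 * tan(15.6290 deg)
A = 0.02485 m^2


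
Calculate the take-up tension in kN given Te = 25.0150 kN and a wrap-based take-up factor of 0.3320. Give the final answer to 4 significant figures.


T_tu = 25.0150 * 0.3320
T_tu = 8.305 kN


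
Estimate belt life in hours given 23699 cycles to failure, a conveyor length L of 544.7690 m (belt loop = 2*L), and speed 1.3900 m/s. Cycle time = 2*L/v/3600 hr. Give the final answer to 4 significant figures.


cycle_time = 2 * 544.7690 / 1.3900 / 3600 = 0.217733 hr
life = 23699 * 0.217733 = 5160 hours


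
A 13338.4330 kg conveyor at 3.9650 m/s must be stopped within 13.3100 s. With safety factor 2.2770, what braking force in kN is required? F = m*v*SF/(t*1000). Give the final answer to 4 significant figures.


F = 13338.4330 * 3.9650 / 13.3100 * 2.2770 / 1000
F = 9.048 kN


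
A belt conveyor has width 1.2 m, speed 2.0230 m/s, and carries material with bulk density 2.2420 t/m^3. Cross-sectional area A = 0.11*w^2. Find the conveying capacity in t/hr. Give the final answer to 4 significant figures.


A = 0.11 * 1.2^2 = 0.1584 m^2
C = 0.1584 * 2.0230 * 2.2420 * 3600
C = 2586 t/hr


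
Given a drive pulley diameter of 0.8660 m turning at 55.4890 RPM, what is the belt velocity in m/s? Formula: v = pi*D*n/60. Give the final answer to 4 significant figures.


v = pi * 0.8660 * 55.4890 / 60
v = 2.516 m/s


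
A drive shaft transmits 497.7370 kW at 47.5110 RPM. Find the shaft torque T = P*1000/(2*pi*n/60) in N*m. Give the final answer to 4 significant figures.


omega = 2*pi*47.5110/60 = 4.97534 rad/s
T = 497.7370*1000 / 4.97534
T = 100000 N*m


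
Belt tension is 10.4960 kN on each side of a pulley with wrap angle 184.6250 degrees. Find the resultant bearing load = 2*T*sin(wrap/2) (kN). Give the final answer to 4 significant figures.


F = 2 * 10.4960 * sin(184.6250/2 deg)
F = 20.97 kN


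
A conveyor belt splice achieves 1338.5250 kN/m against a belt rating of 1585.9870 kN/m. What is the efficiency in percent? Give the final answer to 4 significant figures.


Eff = 1338.5250 / 1585.9870 * 100
Eff = 84.40 %


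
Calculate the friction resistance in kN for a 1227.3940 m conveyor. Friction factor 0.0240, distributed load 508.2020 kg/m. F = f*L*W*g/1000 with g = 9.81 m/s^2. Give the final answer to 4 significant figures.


F = 0.0240 * 1227.3940 * 508.2020 * 9.81 / 1000
F = 146.9 kN


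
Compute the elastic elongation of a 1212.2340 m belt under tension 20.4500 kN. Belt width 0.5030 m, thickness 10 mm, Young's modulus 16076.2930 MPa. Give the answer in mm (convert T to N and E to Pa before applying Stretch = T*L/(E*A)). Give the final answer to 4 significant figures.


A = 0.5030 * 0.01 = 0.00503 m^2
Stretch = 20.4500*1000 * 1212.2340 / (16076.2930e6 * 0.00503) * 1000
Stretch = 306.6 mm


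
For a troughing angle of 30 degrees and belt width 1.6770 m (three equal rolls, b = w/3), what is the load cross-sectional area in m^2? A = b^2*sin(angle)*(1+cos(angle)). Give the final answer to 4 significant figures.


b = 1.6770/3 = 0.559 m
A = 0.559^2 * sin(30 deg) * (1 + cos(30 deg))
A = 0.2915 m^2


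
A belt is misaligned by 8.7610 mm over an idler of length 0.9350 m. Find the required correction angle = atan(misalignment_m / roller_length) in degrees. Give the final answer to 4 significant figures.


misalign_m = 8.7610 / 1000 = 0.008761 m
angle = atan(0.008761 / 0.9350)
angle = 0.5368 deg


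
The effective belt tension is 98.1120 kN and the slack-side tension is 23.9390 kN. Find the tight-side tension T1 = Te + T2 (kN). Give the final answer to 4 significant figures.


T1 = Te + T2 = 98.1120 + 23.9390
T1 = 122.1 kN


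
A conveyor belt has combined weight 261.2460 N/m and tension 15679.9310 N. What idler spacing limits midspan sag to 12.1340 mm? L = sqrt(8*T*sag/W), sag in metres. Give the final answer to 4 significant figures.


sag = 12.1340/1000 = 0.012134 m
L = sqrt(8 * 15679.9310 * 0.012134 / 261.2460)
L = 2.414 m


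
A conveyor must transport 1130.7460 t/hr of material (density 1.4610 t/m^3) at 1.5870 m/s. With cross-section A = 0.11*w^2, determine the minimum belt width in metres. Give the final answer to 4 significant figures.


A_req = 1130.7460 / (1.5870 * 1.4610 * 3600) = 0.135468 m^2
w = sqrt(0.135468 / 0.11)
w = 1.110 m


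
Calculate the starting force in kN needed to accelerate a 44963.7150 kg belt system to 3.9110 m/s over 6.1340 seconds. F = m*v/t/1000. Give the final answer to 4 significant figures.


F = 44963.7150 * 3.9110 / 6.1340 / 1000
F = 28.67 kN


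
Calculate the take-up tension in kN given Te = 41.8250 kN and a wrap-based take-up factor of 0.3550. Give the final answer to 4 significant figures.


T_tu = 41.8250 * 0.3550
T_tu = 14.85 kN


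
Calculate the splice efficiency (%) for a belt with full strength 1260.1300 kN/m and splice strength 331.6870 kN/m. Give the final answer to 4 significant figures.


Eff = 331.6870 / 1260.1300 * 100
Eff = 26.32 %


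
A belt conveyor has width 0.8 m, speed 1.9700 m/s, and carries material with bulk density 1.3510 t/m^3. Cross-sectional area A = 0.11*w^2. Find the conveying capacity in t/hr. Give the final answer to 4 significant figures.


A = 0.11 * 0.8^2 = 0.0704 m^2
C = 0.0704 * 1.9700 * 1.3510 * 3600
C = 674.5 t/hr


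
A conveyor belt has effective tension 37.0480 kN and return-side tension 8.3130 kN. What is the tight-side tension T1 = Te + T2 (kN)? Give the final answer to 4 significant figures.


T1 = Te + T2 = 37.0480 + 8.3130
T1 = 45.36 kN


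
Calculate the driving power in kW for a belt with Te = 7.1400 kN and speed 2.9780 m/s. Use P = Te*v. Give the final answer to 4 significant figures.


P = Te * v = 7.1400 * 2.9780
P = 21.26 kW


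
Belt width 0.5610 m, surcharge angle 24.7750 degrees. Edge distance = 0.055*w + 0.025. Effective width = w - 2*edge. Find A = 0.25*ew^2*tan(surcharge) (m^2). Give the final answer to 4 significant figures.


edge = 0.055*0.5610 + 0.025 = 0.055855 m
ew = 0.5610 - 2*0.055855 = 0.44929 m
A = 0.25 * 0.44929^2 * tan(24.7750 deg)
A = 0.02329 m^2


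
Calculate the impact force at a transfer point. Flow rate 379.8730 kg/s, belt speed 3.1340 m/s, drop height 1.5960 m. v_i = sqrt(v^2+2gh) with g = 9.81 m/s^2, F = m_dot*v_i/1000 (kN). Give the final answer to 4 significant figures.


v_i = sqrt(3.1340^2 + 2*9.81*1.5960) = 6.41369 m/s
F = 379.8730 * 6.41369 / 1000
F = 2.436 kN


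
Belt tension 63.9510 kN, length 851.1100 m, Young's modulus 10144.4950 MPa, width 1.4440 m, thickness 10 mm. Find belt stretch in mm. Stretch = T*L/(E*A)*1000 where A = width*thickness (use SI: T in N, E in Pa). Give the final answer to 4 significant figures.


A = 1.4440 * 0.01 = 0.01444 m^2
Stretch = 63.9510*1000 * 851.1100 / (10144.4950e6 * 0.01444) * 1000
Stretch = 371.6 mm


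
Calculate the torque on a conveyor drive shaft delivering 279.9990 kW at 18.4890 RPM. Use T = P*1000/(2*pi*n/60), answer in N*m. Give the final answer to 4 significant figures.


omega = 2*pi*18.4890/60 = 1.93616 rad/s
T = 279.9990*1000 / 1.93616
T = 144600 N*m


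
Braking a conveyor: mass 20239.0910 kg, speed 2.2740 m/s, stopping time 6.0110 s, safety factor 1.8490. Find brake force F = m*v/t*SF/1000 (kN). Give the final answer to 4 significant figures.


F = 20239.0910 * 2.2740 / 6.0110 * 1.8490 / 1000
F = 14.16 kN


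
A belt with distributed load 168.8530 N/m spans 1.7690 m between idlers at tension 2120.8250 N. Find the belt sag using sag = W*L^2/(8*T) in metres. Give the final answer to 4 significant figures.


sag = 168.8530 * 1.7690^2 / (8 * 2120.8250)
sag = 0.03114 m


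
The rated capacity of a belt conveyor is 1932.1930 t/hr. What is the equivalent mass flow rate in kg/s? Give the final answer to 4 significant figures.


m_dot = 1932.1930 * 1000 / 3600
m_dot = 536.7 kg/s


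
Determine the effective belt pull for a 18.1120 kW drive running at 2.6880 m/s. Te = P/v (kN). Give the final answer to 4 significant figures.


Te = P / v = 18.1120 / 2.6880
Te = 6.738 kN


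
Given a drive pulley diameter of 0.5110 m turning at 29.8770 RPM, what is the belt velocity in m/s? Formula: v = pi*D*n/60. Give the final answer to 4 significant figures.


v = pi * 0.5110 * 29.8770 / 60
v = 0.7994 m/s


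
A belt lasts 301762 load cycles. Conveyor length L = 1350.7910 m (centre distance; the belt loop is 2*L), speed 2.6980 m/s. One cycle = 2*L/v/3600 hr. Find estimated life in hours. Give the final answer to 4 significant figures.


cycle_time = 2 * 1350.7910 / 2.6980 / 3600 = 0.278147 hr
life = 301762 * 0.278147 = 83930 hours


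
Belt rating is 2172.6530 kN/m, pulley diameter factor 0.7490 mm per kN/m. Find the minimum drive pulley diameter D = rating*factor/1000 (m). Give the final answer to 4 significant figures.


D = 2172.6530 * 0.7490 / 1000
D = 1.627 m


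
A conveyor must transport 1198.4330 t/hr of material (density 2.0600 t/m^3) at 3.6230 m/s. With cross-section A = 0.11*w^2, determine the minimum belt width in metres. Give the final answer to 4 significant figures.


A_req = 1198.4330 / (3.6230 * 2.0600 * 3600) = 0.0446042 m^2
w = sqrt(0.0446042 / 0.11)
w = 0.6368 m


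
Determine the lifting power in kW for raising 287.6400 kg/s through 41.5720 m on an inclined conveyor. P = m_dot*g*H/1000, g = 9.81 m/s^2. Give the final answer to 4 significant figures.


P = 287.6400 * 9.81 * 41.5720 / 1000
P = 117.3 kW


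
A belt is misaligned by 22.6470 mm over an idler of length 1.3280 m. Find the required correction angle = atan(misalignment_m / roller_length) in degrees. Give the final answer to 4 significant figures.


misalign_m = 22.6470 / 1000 = 0.022647 m
angle = atan(0.022647 / 1.3280)
angle = 0.9770 deg


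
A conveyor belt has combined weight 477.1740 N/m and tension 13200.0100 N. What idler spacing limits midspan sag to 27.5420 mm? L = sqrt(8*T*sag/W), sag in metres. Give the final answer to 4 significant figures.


sag = 27.5420/1000 = 0.027542 m
L = sqrt(8 * 13200.0100 * 0.027542 / 477.1740)
L = 2.469 m


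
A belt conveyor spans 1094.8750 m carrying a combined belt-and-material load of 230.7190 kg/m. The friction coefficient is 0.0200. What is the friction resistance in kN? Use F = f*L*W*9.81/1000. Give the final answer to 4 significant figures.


F = 0.0200 * 1094.8750 * 230.7190 * 9.81 / 1000
F = 49.56 kN


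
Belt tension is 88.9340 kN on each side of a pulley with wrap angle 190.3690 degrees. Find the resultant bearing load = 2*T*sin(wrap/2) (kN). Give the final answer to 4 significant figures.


F = 2 * 88.9340 * sin(190.3690/2 deg)
F = 177.1 kN


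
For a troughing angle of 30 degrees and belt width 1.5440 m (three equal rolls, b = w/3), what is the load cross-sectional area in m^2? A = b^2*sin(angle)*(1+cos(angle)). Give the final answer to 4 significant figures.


b = 1.5440/3 = 0.514667 m
A = 0.514667^2 * sin(30 deg) * (1 + cos(30 deg))
A = 0.2471 m^2


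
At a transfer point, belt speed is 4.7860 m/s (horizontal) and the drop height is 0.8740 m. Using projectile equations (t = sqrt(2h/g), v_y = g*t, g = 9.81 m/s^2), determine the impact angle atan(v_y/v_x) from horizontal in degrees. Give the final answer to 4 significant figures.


t = sqrt(2*0.8740/9.81) = 0.42212 s
v_y = 9.81 * 0.42212 = 4.141 m/s
angle = atan(4.141 / 4.7860) = 40.87 deg


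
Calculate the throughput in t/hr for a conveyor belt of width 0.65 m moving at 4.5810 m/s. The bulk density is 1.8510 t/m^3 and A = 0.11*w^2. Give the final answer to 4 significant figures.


A = 0.11 * 0.65^2 = 0.046475 m^2
C = 0.046475 * 4.5810 * 1.8510 * 3600
C = 1419 t/hr


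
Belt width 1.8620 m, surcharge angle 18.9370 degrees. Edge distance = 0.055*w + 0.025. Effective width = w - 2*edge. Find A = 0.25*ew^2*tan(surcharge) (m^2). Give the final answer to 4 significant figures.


edge = 0.055*1.8620 + 0.025 = 0.12741 m
ew = 1.8620 - 2*0.12741 = 1.60718 m
A = 0.25 * 1.60718^2 * tan(18.9370 deg)
A = 0.2216 m^2


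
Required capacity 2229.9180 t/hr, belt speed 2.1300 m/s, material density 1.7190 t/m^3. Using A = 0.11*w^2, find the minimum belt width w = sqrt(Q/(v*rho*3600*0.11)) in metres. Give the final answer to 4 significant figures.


A_req = 2229.9180 / (2.1300 * 1.7190 * 3600) = 0.169173 m^2
w = sqrt(0.169173 / 0.11)
w = 1.240 m


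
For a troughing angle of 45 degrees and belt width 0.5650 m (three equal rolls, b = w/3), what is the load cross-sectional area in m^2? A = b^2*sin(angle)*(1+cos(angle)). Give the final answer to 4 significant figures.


b = 0.5650/3 = 0.188333 m
A = 0.188333^2 * sin(45 deg) * (1 + cos(45 deg))
A = 0.04282 m^2


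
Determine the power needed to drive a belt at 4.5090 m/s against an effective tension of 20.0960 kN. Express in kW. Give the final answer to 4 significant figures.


P = Te * v = 20.0960 * 4.5090
P = 90.61 kW


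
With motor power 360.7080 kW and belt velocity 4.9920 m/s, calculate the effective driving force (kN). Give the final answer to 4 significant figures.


Te = P / v = 360.7080 / 4.9920
Te = 72.26 kN


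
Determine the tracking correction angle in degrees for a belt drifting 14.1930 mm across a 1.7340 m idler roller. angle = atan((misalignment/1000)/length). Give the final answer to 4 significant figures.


misalign_m = 14.1930 / 1000 = 0.014193 m
angle = atan(0.014193 / 1.7340)
angle = 0.4690 deg


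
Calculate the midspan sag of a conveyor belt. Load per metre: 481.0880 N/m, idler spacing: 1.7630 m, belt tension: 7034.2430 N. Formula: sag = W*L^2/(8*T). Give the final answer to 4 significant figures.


sag = 481.0880 * 1.7630^2 / (8 * 7034.2430)
sag = 0.02657 m


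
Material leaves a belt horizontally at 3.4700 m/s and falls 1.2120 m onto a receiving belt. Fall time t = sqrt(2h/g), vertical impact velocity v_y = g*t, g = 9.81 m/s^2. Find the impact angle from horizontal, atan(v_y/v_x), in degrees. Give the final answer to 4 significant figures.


t = sqrt(2*1.2120/9.81) = 0.497086 s
v_y = 9.81 * 0.497086 = 4.87641 m/s
angle = atan(4.87641 / 3.4700) = 54.56 deg
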